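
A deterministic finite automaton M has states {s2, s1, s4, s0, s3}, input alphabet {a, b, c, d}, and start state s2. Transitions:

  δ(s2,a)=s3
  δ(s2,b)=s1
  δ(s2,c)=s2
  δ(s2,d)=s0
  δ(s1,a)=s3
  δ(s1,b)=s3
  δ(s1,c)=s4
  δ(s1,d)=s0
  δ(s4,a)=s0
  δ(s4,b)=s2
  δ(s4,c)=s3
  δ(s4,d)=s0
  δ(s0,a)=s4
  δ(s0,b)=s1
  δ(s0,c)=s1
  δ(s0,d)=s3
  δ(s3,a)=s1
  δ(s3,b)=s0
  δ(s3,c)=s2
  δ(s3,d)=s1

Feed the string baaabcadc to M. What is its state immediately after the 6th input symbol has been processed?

Trace: s2 -b-> s1 -a-> s3 -a-> s1 -a-> s3 -b-> s0 -c-> s1
After 6 symbols: s1.

s1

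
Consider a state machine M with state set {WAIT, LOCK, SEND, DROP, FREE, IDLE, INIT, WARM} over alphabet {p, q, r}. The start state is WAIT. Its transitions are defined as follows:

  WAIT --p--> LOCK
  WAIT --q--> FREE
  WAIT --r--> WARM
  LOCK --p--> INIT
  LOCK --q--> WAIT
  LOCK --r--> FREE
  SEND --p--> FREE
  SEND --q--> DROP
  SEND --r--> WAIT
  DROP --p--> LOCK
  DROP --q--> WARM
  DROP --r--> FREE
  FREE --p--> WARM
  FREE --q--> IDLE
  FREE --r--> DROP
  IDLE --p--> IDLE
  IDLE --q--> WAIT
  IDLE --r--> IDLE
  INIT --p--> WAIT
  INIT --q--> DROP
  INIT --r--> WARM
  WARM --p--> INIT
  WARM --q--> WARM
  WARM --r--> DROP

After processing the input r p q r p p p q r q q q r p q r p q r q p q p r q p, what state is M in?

WAIT → WARM → INIT → DROP → FREE → WARM → INIT → WAIT → FREE → DROP → WARM → WARM → WARM → DROP → LOCK → WAIT → WARM → INIT → DROP → FREE → IDLE → IDLE → WAIT → LOCK → FREE → IDLE → IDLE

IDLE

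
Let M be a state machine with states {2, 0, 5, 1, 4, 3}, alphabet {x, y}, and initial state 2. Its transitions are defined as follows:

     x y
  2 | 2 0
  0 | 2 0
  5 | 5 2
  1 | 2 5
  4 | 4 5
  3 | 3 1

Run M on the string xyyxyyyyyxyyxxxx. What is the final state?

2

2 → 2 → 0 → 0 → 2 → 0 → 0 → 0 → 0 → 0 → 2 → 0 → 0 → 2 → 2 → 2 → 2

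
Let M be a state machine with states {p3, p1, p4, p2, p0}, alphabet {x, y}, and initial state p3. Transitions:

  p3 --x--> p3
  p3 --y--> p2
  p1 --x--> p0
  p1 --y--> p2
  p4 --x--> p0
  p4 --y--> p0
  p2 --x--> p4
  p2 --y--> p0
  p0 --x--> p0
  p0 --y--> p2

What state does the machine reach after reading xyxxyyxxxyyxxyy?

start at p3
read 'x': p3 → p3
read 'y': p3 → p2
read 'x': p2 → p4
read 'x': p4 → p0
read 'y': p0 → p2
read 'y': p2 → p0
read 'x': p0 → p0
read 'x': p0 → p0
read 'x': p0 → p0
read 'y': p0 → p2
read 'y': p2 → p0
read 'x': p0 → p0
read 'x': p0 → p0
read 'y': p0 → p2
read 'y': p2 → p0

p0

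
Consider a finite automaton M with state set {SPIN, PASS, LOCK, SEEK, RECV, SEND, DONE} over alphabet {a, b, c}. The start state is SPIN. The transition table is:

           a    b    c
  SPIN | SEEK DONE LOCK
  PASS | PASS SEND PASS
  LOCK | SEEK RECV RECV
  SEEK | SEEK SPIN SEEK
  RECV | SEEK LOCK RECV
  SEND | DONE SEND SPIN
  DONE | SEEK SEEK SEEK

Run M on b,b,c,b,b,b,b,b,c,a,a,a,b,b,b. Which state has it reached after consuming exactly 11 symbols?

SPIN → DONE → SEEK → SEEK → SPIN → DONE → SEEK → SPIN → DONE → SEEK → SEEK → SEEK
After 11 symbols: SEEK.

SEEK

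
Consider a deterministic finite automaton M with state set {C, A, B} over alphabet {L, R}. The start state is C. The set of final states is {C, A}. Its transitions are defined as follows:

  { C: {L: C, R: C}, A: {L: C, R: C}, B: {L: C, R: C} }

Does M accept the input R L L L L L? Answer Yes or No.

Yes

C → C → C → C → C → C → C
End state C is accepting.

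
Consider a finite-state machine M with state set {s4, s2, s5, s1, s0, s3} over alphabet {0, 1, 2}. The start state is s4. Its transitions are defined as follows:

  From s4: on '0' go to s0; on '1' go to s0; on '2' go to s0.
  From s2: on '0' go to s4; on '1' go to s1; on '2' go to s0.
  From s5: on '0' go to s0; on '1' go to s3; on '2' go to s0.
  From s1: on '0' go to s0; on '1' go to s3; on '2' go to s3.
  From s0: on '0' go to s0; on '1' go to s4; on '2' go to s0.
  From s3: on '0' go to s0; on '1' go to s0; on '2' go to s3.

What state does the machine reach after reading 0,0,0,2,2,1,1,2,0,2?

s0

Trace: s4 -0-> s0 -0-> s0 -0-> s0 -2-> s0 -2-> s0 -1-> s4 -1-> s0 -2-> s0 -0-> s0 -2-> s0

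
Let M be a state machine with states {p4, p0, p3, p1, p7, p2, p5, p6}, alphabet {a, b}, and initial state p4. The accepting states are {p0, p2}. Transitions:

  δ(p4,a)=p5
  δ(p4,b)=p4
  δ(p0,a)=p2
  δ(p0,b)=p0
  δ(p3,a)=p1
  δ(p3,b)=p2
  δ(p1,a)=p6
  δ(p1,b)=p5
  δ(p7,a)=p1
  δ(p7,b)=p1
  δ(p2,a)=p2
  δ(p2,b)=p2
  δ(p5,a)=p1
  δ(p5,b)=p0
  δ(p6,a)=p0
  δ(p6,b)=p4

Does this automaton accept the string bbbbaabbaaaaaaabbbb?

Trace: p4 -b-> p4 -b-> p4 -b-> p4 -b-> p4 -a-> p5 -a-> p1 -b-> p5 -b-> p0 -a-> p2 -a-> p2 -a-> p2 -a-> p2 -a-> p2 -a-> p2 -a-> p2 -b-> p2 -b-> p2 -b-> p2 -b-> p2
End state p2 is accepting.

Yes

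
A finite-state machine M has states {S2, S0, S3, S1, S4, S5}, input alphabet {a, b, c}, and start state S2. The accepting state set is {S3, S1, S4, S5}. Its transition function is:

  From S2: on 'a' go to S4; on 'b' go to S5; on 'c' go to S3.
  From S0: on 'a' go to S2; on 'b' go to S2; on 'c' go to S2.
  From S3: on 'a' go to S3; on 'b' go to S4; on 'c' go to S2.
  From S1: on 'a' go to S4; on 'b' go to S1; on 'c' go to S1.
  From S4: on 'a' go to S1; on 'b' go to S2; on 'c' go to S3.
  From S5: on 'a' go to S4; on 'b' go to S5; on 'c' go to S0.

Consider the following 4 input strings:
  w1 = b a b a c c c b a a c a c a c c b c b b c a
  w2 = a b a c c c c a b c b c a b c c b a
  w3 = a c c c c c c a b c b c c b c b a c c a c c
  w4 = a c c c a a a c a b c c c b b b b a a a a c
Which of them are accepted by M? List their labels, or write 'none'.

w2, w4

w1: S2 → S5 → S4 → S2 → S4 → S3 → S2 → S3 → S4 → S1 → S4 → S3 → S3 → S2 → S4 → S3 → S2 → S5 → S0 → S2 → S5 → S0 → S2  → end S2, rejected
w2: S2 → S4 → S2 → S4 → S3 → S2 → S3 → S2 → S4 → S2 → S3 → S4 → S3 → S3 → S4 → S3 → S2 → S5 → S4  → end S4, accepted
w3: S2 → S4 → S3 → S2 → S3 → S2 → S3 → S2 → S4 → S2 → S3 → S4 → S3 → S2 → S5 → S0 → S2 → S4 → S3 → S2 → S4 → S3 → S2  → end S2, rejected
w4: S2 → S4 → S3 → S2 → S3 → S3 → S3 → S3 → S2 → S4 → S2 → S3 → S2 → S3 → S4 → S2 → S5 → S5 → S4 → S1 → S4 → S1 → S1  → end S1, accepted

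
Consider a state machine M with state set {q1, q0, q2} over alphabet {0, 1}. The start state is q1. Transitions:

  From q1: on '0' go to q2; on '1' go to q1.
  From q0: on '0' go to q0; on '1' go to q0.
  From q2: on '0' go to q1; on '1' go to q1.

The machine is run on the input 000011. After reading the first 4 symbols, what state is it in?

q1

Trace: q1 -0-> q2 -0-> q1 -0-> q2 -0-> q1
After 4 symbols: q1.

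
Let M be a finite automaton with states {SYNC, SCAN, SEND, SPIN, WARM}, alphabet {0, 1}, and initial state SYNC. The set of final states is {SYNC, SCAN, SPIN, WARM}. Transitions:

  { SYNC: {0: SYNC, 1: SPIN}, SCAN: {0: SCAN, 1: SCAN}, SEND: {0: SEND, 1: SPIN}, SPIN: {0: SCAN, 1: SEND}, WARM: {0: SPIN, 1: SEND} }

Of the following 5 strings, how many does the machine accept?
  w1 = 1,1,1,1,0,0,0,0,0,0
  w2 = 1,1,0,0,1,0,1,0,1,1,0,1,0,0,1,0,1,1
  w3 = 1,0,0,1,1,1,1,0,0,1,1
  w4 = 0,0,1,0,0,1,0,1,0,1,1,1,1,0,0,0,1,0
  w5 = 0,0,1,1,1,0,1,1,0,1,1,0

w1: Trace: SYNC -1-> SPIN -1-> SEND -1-> SPIN -1-> SEND -0-> SEND -0-> SEND -0-> SEND -0-> SEND -0-> SEND -0-> SEND  → end SEND, rejected
w2: Trace: SYNC -1-> SPIN -1-> SEND -0-> SEND -0-> SEND -1-> SPIN -0-> SCAN -1-> SCAN -0-> SCAN -1-> SCAN -1-> SCAN -0-> SCAN -1-> SCAN -0-> SCAN -0-> SCAN -1-> SCAN -0-> SCAN -1-> SCAN -1-> SCAN  → end SCAN, accepted
w3: Trace: SYNC -1-> SPIN -0-> SCAN -0-> SCAN -1-> SCAN -1-> SCAN -1-> SCAN -1-> SCAN -0-> SCAN -0-> SCAN -1-> SCAN -1-> SCAN  → end SCAN, accepted
w4: Trace: SYNC -0-> SYNC -0-> SYNC -1-> SPIN -0-> SCAN -0-> SCAN -1-> SCAN -0-> SCAN -1-> SCAN -0-> SCAN -1-> SCAN -1-> SCAN -1-> SCAN -1-> SCAN -0-> SCAN -0-> SCAN -0-> SCAN -1-> SCAN -0-> SCAN  → end SCAN, accepted
w5: Trace: SYNC -0-> SYNC -0-> SYNC -1-> SPIN -1-> SEND -1-> SPIN -0-> SCAN -1-> SCAN -1-> SCAN -0-> SCAN -1-> SCAN -1-> SCAN -0-> SCAN  → end SCAN, accepted

4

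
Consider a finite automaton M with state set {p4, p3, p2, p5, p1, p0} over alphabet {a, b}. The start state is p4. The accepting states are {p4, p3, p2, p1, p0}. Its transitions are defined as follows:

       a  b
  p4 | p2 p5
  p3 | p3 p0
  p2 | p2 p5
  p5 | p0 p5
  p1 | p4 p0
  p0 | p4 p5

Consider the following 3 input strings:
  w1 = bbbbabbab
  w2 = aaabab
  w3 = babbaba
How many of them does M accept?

w1: p4 → p5 → p5 → p5 → p5 → p0 → p5 → p5 → p0 → p5  → end p5, rejected
w2: p4 → p2 → p2 → p2 → p5 → p0 → p5  → end p5, rejected
w3: p4 → p5 → p0 → p5 → p5 → p0 → p5 → p0  → end p0, accepted

1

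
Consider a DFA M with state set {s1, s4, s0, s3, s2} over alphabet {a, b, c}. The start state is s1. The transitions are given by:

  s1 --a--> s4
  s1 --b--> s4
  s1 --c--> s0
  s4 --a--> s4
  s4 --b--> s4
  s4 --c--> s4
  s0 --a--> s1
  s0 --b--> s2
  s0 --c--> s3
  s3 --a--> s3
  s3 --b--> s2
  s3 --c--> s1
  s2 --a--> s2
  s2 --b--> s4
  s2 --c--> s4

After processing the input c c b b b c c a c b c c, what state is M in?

s1 → s0 → s3 → s2 → s4 → s4 → s4 → s4 → s4 → s4 → s4 → s4 → s4

s4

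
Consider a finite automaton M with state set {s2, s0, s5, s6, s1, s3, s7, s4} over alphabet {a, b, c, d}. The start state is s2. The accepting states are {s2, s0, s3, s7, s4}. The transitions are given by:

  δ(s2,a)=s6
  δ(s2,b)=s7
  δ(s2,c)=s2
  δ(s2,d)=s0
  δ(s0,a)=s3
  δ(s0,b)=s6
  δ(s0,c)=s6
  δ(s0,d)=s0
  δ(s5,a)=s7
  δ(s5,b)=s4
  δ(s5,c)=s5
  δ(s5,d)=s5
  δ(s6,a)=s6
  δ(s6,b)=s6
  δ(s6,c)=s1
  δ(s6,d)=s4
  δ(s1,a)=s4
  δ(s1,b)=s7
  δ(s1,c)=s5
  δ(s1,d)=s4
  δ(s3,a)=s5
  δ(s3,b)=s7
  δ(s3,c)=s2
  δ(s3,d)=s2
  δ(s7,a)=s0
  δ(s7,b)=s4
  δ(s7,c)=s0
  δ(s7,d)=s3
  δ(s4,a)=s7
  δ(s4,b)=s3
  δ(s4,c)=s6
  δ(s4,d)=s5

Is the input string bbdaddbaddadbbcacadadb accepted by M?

Yes

s2 → s7 → s4 → s5 → s7 → s3 → s2 → s7 → s0 → s0 → s0 → s3 → s2 → s7 → s4 → s6 → s6 → s1 → s4 → s5 → s7 → s3 → s7
End state s7 is accepting.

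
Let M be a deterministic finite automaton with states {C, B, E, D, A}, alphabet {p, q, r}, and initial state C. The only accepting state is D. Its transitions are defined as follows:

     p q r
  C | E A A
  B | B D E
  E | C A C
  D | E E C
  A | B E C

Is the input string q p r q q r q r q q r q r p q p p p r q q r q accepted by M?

Trace: C -q-> A -p-> B -r-> E -q-> A -q-> E -r-> C -q-> A -r-> C -q-> A -q-> E -r-> C -q-> A -r-> C -p-> E -q-> A -p-> B -p-> B -p-> B -r-> E -q-> A -q-> E -r-> C -q-> A
End state A is not accepting.

No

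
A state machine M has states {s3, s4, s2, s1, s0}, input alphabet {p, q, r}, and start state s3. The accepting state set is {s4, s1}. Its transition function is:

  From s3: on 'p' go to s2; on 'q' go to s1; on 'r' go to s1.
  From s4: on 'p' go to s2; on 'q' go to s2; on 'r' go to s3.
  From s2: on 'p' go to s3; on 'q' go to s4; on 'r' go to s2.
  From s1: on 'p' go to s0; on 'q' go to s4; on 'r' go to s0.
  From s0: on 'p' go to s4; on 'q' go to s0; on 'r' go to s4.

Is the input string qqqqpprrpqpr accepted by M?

s3 → s1 → s4 → s2 → s4 → s2 → s3 → s1 → s0 → s4 → s2 → s3 → s1
End state s1 is accepting.

Yes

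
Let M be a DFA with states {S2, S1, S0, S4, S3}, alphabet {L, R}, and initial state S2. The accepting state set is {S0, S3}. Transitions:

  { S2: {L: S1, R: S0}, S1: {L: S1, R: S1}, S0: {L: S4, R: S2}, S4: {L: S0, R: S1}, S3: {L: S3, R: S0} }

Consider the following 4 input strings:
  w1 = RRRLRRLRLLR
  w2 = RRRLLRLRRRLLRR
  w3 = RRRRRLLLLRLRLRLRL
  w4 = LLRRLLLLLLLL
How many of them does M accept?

0

w1:
  start at S2
  read 'R': S2 → S0
  read 'R': S0 → S2
  read 'R': S2 → S0
  read 'L': S0 → S4
  read 'R': S4 → S1
  read 'R': S1 → S1
  read 'L': S1 → S1
  read 'R': S1 → S1
  read 'L': S1 → S1
  read 'L': S1 → S1
  read 'R': S1 → S1
  end S1, rejected
w2:
  start at S2
  read 'R': S2 → S0
  read 'R': S0 → S2
  read 'R': S2 → S0
  read 'L': S0 → S4
  read 'L': S4 → S0
  read 'R': S0 → S2
  read 'L': S2 → S1
  read 'R': S1 → S1
  read 'R': S1 → S1
  read 'R': S1 → S1
  read 'L': S1 → S1
  read 'L': S1 → S1
  read 'R': S1 → S1
  read 'R': S1 → S1
  end S1, rejected
w3:
  start at S2
  read 'R': S2 → S0
  read 'R': S0 → S2
  read 'R': S2 → S0
  read 'R': S0 → S2
  read 'R': S2 → S0
  read 'L': S0 → S4
  read 'L': S4 → S0
  read 'L': S0 → S4
  read 'L': S4 → S0
  read 'R': S0 → S2
  read 'L': S2 → S1
  read 'R': S1 → S1
  read 'L': S1 → S1
  read 'R': S1 → S1
  read 'L': S1 → S1
  read 'R': S1 → S1
  read 'L': S1 → S1
  end S1, rejected
w4:
  start at S2
  read 'L': S2 → S1
  read 'L': S1 → S1
  read 'R': S1 → S1
  read 'R': S1 → S1
  read 'L': S1 → S1
  read 'L': S1 → S1
  read 'L': S1 → S1
  read 'L': S1 → S1
  read 'L': S1 → S1
  read 'L': S1 → S1
  read 'L': S1 → S1
  read 'L': S1 → S1
  end S1, rejected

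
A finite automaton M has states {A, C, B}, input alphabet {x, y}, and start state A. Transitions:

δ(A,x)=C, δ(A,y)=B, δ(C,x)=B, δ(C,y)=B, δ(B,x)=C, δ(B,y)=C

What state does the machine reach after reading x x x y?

B

Trace: A -x-> C -x-> B -x-> C -y-> B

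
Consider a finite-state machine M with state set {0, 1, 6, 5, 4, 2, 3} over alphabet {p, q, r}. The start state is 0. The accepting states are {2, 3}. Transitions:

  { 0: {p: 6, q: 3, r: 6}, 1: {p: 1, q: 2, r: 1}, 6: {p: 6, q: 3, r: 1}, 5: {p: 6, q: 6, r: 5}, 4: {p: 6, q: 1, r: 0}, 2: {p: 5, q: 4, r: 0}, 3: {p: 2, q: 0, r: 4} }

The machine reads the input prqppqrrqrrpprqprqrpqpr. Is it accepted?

No

Trace: 0 -p-> 6 -r-> 1 -q-> 2 -p-> 5 -p-> 6 -q-> 3 -r-> 4 -r-> 0 -q-> 3 -r-> 4 -r-> 0 -p-> 6 -p-> 6 -r-> 1 -q-> 2 -p-> 5 -r-> 5 -q-> 6 -r-> 1 -p-> 1 -q-> 2 -p-> 5 -r-> 5
End state 5 is not accepting.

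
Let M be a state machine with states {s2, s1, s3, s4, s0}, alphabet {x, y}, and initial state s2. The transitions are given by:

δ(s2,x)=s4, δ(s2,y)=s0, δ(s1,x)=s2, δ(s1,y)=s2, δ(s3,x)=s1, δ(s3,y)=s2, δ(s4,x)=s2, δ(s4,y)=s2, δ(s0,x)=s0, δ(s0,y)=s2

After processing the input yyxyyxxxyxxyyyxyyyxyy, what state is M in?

s0

start at s2
read 'y': s2 → s0
read 'y': s0 → s2
read 'x': s2 → s4
read 'y': s4 → s2
read 'y': s2 → s0
read 'x': s0 → s0
read 'x': s0 → s0
read 'x': s0 → s0
read 'y': s0 → s2
read 'x': s2 → s4
read 'x': s4 → s2
read 'y': s2 → s0
read 'y': s0 → s2
read 'y': s2 → s0
read 'x': s0 → s0
read 'y': s0 → s2
read 'y': s2 → s0
read 'y': s0 → s2
read 'x': s2 → s4
read 'y': s4 → s2
read 'y': s2 → s0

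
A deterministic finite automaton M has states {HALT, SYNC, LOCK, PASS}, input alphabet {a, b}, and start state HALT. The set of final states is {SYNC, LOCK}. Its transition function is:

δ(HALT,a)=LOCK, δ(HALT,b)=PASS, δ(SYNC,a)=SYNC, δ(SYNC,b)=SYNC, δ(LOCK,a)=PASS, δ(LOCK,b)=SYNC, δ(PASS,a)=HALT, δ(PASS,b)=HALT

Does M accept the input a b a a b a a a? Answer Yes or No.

HALT → LOCK → SYNC → SYNC → SYNC → SYNC → SYNC → SYNC → SYNC
End state SYNC is accepting.

Yes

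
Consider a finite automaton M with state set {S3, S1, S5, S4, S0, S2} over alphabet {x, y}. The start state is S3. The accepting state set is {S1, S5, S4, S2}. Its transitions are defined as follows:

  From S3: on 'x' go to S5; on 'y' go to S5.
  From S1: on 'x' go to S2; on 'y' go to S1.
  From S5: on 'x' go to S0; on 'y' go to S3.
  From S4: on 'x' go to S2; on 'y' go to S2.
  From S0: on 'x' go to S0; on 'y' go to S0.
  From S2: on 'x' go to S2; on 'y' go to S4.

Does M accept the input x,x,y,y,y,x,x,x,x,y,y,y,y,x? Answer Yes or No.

start at S3
read 'x': S3 → S5
read 'x': S5 → S0
read 'y': S0 → S0
read 'y': S0 → S0
read 'y': S0 → S0
read 'x': S0 → S0
read 'x': S0 → S0
read 'x': S0 → S0
read 'x': S0 → S0
read 'y': S0 → S0
read 'y': S0 → S0
read 'y': S0 → S0
read 'y': S0 → S0
read 'x': S0 → S0
End state S0 is not accepting.

No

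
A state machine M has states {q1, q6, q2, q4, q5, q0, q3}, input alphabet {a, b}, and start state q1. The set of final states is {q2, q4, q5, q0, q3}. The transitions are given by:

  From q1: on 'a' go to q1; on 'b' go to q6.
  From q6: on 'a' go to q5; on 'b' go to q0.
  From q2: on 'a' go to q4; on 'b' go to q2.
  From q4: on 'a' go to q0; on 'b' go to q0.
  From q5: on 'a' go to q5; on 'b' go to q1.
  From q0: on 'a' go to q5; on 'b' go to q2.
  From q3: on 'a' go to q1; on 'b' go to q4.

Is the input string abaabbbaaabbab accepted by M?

Trace: q1 -a-> q1 -b-> q6 -a-> q5 -a-> q5 -b-> q1 -b-> q6 -b-> q0 -a-> q5 -a-> q5 -a-> q5 -b-> q1 -b-> q6 -a-> q5 -b-> q1
End state q1 is not accepting.

No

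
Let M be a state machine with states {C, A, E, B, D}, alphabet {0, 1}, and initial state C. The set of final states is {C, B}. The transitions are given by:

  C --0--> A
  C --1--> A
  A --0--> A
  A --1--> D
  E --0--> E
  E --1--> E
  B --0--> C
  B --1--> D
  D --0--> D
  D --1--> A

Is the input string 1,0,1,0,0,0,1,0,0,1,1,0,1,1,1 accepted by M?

start at C
read '1': C → A
read '0': A → A
read '1': A → D
read '0': D → D
read '0': D → D
read '0': D → D
read '1': D → A
read '0': A → A
read '0': A → A
read '1': A → D
read '1': D → A
read '0': A → A
read '1': A → D
read '1': D → A
read '1': A → D
End state D is not accepting.

No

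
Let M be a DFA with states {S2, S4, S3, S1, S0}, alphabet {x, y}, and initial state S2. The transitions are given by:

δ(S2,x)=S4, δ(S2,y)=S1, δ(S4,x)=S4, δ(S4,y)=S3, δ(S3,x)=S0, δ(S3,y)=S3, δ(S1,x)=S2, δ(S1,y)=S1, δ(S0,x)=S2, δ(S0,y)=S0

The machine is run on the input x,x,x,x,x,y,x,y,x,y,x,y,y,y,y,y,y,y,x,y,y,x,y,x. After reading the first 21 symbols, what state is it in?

S1

S2 → S4 → S4 → S4 → S4 → S4 → S3 → S0 → S0 → S2 → S1 → S2 → S1 → S1 → S1 → S1 → S1 → S1 → S1 → S2 → S1 → S1
After 21 symbols: S1.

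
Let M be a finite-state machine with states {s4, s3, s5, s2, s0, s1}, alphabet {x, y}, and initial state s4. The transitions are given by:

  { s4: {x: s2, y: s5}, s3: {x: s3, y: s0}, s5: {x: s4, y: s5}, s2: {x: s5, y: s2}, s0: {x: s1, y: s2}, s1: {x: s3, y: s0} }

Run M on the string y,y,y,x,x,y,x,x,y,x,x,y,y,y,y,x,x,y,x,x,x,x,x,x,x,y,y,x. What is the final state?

Trace: s4 -y-> s5 -y-> s5 -y-> s5 -x-> s4 -x-> s2 -y-> s2 -x-> s5 -x-> s4 -y-> s5 -x-> s4 -x-> s2 -y-> s2 -y-> s2 -y-> s2 -y-> s2 -x-> s5 -x-> s4 -y-> s5 -x-> s4 -x-> s2 -x-> s5 -x-> s4 -x-> s2 -x-> s5 -x-> s4 -y-> s5 -y-> s5 -x-> s4

s4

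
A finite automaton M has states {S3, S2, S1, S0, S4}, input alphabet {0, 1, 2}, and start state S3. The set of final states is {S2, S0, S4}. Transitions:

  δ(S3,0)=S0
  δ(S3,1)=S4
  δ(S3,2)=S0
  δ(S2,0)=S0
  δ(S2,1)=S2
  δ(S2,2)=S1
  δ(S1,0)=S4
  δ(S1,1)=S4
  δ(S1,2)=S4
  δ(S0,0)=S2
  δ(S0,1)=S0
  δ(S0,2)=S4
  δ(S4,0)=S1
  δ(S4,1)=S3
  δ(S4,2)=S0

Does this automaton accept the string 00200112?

Yes

S3 → S0 → S2 → S1 → S4 → S1 → S4 → S3 → S0
End state S0 is accepting.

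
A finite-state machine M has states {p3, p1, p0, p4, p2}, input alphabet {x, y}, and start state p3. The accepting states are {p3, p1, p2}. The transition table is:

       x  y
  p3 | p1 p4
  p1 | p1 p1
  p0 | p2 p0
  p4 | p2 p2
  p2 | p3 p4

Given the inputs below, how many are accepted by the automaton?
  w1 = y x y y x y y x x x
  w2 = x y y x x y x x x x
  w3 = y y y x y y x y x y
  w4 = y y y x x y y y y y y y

w1:
  start at p3
  read 'y': p3 → p4
  read 'x': p4 → p2
  read 'y': p2 → p4
  read 'y': p4 → p2
  read 'x': p2 → p3
  read 'y': p3 → p4
  read 'y': p4 → p2
  read 'x': p2 → p3
  read 'x': p3 → p1
  read 'x': p1 → p1
  end p1, accepted
w2:
  start at p3
  read 'x': p3 → p1
  read 'y': p1 → p1
  read 'y': p1 → p1
  read 'x': p1 → p1
  read 'x': p1 → p1
  read 'y': p1 → p1
  read 'x': p1 → p1
  read 'x': p1 → p1
  read 'x': p1 → p1
  read 'x': p1 → p1
  end p1, accepted
w3:
  start at p3
  read 'y': p3 → p4
  read 'y': p4 → p2
  read 'y': p2 → p4
  read 'x': p4 → p2
  read 'y': p2 → p4
  read 'y': p4 → p2
  read 'x': p2 → p3
  read 'y': p3 → p4
  read 'x': p4 → p2
  read 'y': p2 → p4
  end p4, rejected
w4:
  start at p3
  read 'y': p3 → p4
  read 'y': p4 → p2
  read 'y': p2 → p4
  read 'x': p4 → p2
  read 'x': p2 → p3
  read 'y': p3 → p4
  read 'y': p4 → p2
  read 'y': p2 → p4
  read 'y': p4 → p2
  read 'y': p2 → p4
  read 'y': p4 → p2
  read 'y': p2 → p4
  end p4, rejected

2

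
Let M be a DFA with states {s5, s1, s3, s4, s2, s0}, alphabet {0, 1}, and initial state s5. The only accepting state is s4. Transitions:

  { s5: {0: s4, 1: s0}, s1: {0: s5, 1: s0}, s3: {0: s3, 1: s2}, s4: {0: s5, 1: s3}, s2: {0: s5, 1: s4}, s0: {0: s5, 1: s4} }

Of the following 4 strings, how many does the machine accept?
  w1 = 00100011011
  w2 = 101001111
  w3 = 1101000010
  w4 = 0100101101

1

w1:
  start at s5
  read '0': s5 → s4
  read '0': s4 → s5
  read '1': s5 → s0
  read '0': s0 → s5
  read '0': s5 → s4
  read '0': s4 → s5
  read '1': s5 → s0
  read '1': s0 → s4
  read '0': s4 → s5
  read '1': s5 → s0
  read '1': s0 → s4
  end s4, accepted
w2:
  start at s5
  read '1': s5 → s0
  read '0': s0 → s5
  read '1': s5 → s0
  read '0': s0 → s5
  read '0': s5 → s4
  read '1': s4 → s3
  read '1': s3 → s2
  read '1': s2 → s4
  read '1': s4 → s3
  end s3, rejected
w3:
  start at s5
  read '1': s5 → s0
  read '1': s0 → s4
  read '0': s4 → s5
  read '1': s5 → s0
  read '0': s0 → s5
  read '0': s5 → s4
  read '0': s4 → s5
  read '0': s5 → s4
  read '1': s4 → s3
  read '0': s3 → s3
  end s3, rejected
w4:
  start at s5
  read '0': s5 → s4
  read '1': s4 → s3
  read '0': s3 → s3
  read '0': s3 → s3
  read '1': s3 → s2
  read '0': s2 → s5
  read '1': s5 → s0
  read '1': s0 → s4
  read '0': s4 → s5
  read '1': s5 → s0
  end s0, rejected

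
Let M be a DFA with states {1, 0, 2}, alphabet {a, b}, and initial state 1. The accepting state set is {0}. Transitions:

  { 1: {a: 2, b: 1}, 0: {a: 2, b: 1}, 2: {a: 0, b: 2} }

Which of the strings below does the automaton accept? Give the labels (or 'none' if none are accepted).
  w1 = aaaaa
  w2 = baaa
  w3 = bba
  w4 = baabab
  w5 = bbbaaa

w1:
  start at 1
  read 'a': 1 → 2
  read 'a': 2 → 0
  read 'a': 0 → 2
  read 'a': 2 → 0
  read 'a': 0 → 2
  end 2, rejected
w2:
  start at 1
  read 'b': 1 → 1
  read 'a': 1 → 2
  read 'a': 2 → 0
  read 'a': 0 → 2
  end 2, rejected
w3:
  start at 1
  read 'b': 1 → 1
  read 'b': 1 → 1
  read 'a': 1 → 2
  end 2, rejected
w4:
  start at 1
  read 'b': 1 → 1
  read 'a': 1 → 2
  read 'a': 2 → 0
  read 'b': 0 → 1
  read 'a': 1 → 2
  read 'b': 2 → 2
  end 2, rejected
w5:
  start at 1
  read 'b': 1 → 1
  read 'b': 1 → 1
  read 'b': 1 → 1
  read 'a': 1 → 2
  read 'a': 2 → 0
  read 'a': 0 → 2
  end 2, rejected

none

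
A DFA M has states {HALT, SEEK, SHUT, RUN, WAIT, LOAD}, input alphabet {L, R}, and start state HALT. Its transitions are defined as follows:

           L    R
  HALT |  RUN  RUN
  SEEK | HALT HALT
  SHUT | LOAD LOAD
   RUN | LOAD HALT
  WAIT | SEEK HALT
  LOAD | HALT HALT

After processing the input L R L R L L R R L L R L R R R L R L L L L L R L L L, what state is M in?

start at HALT
read 'L': HALT → RUN
read 'R': RUN → HALT
read 'L': HALT → RUN
read 'R': RUN → HALT
read 'L': HALT → RUN
read 'L': RUN → LOAD
read 'R': LOAD → HALT
read 'R': HALT → RUN
read 'L': RUN → LOAD
read 'L': LOAD → HALT
read 'R': HALT → RUN
read 'L': RUN → LOAD
read 'R': LOAD → HALT
read 'R': HALT → RUN
read 'R': RUN → HALT
read 'L': HALT → RUN
read 'R': RUN → HALT
read 'L': HALT → RUN
read 'L': RUN → LOAD
read 'L': LOAD → HALT
read 'L': HALT → RUN
read 'L': RUN → LOAD
read 'R': LOAD → HALT
read 'L': HALT → RUN
read 'L': RUN → LOAD
read 'L': LOAD → HALT

HALT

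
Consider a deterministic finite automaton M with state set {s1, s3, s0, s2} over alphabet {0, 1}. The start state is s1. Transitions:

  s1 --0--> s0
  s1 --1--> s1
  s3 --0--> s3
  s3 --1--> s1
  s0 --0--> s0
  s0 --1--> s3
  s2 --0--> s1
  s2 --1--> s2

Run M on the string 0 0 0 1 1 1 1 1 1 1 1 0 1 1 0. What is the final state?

s0

Trace: s1 -0-> s0 -0-> s0 -0-> s0 -1-> s3 -1-> s1 -1-> s1 -1-> s1 -1-> s1 -1-> s1 -1-> s1 -1-> s1 -0-> s0 -1-> s3 -1-> s1 -0-> s0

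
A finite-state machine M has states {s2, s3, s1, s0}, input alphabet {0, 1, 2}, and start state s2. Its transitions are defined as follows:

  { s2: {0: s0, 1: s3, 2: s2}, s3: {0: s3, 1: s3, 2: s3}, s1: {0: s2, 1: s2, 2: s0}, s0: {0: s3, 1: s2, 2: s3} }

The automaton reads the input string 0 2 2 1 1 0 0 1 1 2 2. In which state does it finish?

s3

start at s2
read '0': s2 → s0
read '2': s0 → s3
read '2': s3 → s3
read '1': s3 → s3
read '1': s3 → s3
read '0': s3 → s3
read '0': s3 → s3
read '1': s3 → s3
read '1': s3 → s3
read '2': s3 → s3
read '2': s3 → s3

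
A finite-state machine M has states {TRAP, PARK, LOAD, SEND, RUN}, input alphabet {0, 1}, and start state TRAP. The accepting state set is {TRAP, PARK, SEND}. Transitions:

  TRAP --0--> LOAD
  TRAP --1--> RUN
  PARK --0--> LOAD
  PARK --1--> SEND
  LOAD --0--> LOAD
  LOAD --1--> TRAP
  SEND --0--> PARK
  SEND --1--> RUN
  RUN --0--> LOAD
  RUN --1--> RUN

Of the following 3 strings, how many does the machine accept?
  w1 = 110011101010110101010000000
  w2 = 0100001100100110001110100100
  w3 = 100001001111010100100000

w1:
  start at TRAP
  read '1': TRAP → RUN
  read '1': RUN → RUN
  read '0': RUN → LOAD
  read '0': LOAD → LOAD
  read '1': LOAD → TRAP
  read '1': TRAP → RUN
  read '1': RUN → RUN
  read '0': RUN → LOAD
  read '1': LOAD → TRAP
  read '0': TRAP → LOAD
  read '1': LOAD → TRAP
  read '0': TRAP → LOAD
  read '1': LOAD → TRAP
  read '1': TRAP → RUN
  read '0': RUN → LOAD
  read '1': LOAD → TRAP
  read '0': TRAP → LOAD
  read '1': LOAD → TRAP
  read '0': TRAP → LOAD
  read '1': LOAD → TRAP
  read '0': TRAP → LOAD
  read '0': LOAD → LOAD
  read '0': LOAD → LOAD
  read '0': LOAD → LOAD
  read '0': LOAD → LOAD
  read '0': LOAD → LOAD
  read '0': LOAD → LOAD
  end LOAD, rejected
w2:
  start at TRAP
  read '0': TRAP → LOAD
  read '1': LOAD → TRAP
  read '0': TRAP → LOAD
  read '0': LOAD → LOAD
  read '0': LOAD → LOAD
  read '0': LOAD → LOAD
  read '1': LOAD → TRAP
  read '1': TRAP → RUN
  read '0': RUN → LOAD
  read '0': LOAD → LOAD
  read '1': LOAD → TRAP
  read '0': TRAP → LOAD
  read '0': LOAD → LOAD
  read '1': LOAD → TRAP
  read '1': TRAP → RUN
  read '0': RUN → LOAD
  read '0': LOAD → LOAD
  read '0': LOAD → LOAD
  read '1': LOAD → TRAP
  read '1': TRAP → RUN
  read '1': RUN → RUN
  read '0': RUN → LOAD
  read '1': LOAD → TRAP
  read '0': TRAP → LOAD
  read '0': LOAD → LOAD
  read '1': LOAD → TRAP
  read '0': TRAP → LOAD
  read '0': LOAD → LOAD
  end LOAD, rejected
w3:
  start at TRAP
  read '1': TRAP → RUN
  read '0': RUN → LOAD
  read '0': LOAD → LOAD
  read '0': LOAD → LOAD
  read '0': LOAD → LOAD
  read '1': LOAD → TRAP
  read '0': TRAP → LOAD
  read '0': LOAD → LOAD
  read '1': LOAD → TRAP
  read '1': TRAP → RUN
  read '1': RUN → RUN
  read '1': RUN → RUN
  read '0': RUN → LOAD
  read '1': LOAD → TRAP
  read '0': TRAP → LOAD
  read '1': LOAD → TRAP
  read '0': TRAP → LOAD
  read '0': LOAD → LOAD
  read '1': LOAD → TRAP
  read '0': TRAP → LOAD
  read '0': LOAD → LOAD
  read '0': LOAD → LOAD
  read '0': LOAD → LOAD
  read '0': LOAD → LOAD
  end LOAD, rejected

0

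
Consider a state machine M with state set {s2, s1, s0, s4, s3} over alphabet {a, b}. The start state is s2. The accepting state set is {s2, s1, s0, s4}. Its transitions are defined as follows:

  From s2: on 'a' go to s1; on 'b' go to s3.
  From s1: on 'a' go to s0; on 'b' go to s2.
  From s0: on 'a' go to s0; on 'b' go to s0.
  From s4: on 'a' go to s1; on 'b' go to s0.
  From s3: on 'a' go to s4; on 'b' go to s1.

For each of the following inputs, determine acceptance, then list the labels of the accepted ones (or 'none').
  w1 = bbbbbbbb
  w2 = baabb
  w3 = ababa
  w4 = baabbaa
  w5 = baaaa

w1, w3, w4, w5

w1:
  start at s2
  read 'b': s2 → s3
  read 'b': s3 → s1
  read 'b': s1 → s2
  read 'b': s2 → s3
  read 'b': s3 → s1
  read 'b': s1 → s2
  read 'b': s2 → s3
  read 'b': s3 → s1
  end s1, accepted
w2:
  start at s2
  read 'b': s2 → s3
  read 'a': s3 → s4
  read 'a': s4 → s1
  read 'b': s1 → s2
  read 'b': s2 → s3
  end s3, rejected
w3:
  start at s2
  read 'a': s2 → s1
  read 'b': s1 → s2
  read 'a': s2 → s1
  read 'b': s1 → s2
  read 'a': s2 → s1
  end s1, accepted
w4:
  start at s2
  read 'b': s2 → s3
  read 'a': s3 → s4
  read 'a': s4 → s1
  read 'b': s1 → s2
  read 'b': s2 → s3
  read 'a': s3 → s4
  read 'a': s4 → s1
  end s1, accepted
w5:
  start at s2
  read 'b': s2 → s3
  read 'a': s3 → s4
  read 'a': s4 → s1
  read 'a': s1 → s0
  read 'a': s0 → s0
  end s0, accepted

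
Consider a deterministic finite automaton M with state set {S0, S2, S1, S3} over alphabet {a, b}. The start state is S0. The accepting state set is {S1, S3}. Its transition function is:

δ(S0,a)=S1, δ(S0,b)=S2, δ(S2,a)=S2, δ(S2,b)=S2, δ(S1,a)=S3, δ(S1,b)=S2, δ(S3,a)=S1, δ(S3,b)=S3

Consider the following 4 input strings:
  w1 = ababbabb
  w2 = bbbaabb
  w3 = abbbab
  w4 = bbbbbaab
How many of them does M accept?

0

w1: Trace: S0 -a-> S1 -b-> S2 -a-> S2 -b-> S2 -b-> S2 -a-> S2 -b-> S2 -b-> S2  → end S2, rejected
w2: Trace: S0 -b-> S2 -b-> S2 -b-> S2 -a-> S2 -a-> S2 -b-> S2 -b-> S2  → end S2, rejected
w3: Trace: S0 -a-> S1 -b-> S2 -b-> S2 -b-> S2 -a-> S2 -b-> S2  → end S2, rejected
w4: Trace: S0 -b-> S2 -b-> S2 -b-> S2 -b-> S2 -b-> S2 -a-> S2 -a-> S2 -b-> S2  → end S2, rejected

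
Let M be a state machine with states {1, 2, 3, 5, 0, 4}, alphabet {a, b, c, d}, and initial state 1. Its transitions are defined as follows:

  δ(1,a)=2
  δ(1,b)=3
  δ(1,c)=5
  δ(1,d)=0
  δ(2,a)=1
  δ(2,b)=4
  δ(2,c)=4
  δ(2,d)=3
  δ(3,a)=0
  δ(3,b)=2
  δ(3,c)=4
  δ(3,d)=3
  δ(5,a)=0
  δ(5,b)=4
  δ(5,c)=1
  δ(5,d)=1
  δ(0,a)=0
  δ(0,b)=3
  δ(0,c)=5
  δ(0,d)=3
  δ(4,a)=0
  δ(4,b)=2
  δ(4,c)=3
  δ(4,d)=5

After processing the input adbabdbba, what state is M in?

0

1 → 2 → 3 → 2 → 1 → 3 → 3 → 2 → 4 → 0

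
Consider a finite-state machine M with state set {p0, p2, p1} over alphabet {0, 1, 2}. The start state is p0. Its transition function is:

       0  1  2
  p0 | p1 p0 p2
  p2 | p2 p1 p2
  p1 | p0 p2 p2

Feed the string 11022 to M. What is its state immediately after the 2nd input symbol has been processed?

p0 → p0 → p0
After 2 symbols: p0.

p0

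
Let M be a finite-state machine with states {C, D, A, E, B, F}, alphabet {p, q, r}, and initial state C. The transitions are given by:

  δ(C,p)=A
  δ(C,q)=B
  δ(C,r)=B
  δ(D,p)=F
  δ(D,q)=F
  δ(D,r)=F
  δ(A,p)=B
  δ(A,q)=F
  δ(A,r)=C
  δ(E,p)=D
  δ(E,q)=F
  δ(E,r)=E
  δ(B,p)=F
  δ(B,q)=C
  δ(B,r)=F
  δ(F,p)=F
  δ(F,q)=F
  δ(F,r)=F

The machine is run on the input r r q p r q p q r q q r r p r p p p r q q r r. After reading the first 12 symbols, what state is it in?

C → B → F → F → F → F → F → F → F → F → F → F → F
After 12 symbols: F.

F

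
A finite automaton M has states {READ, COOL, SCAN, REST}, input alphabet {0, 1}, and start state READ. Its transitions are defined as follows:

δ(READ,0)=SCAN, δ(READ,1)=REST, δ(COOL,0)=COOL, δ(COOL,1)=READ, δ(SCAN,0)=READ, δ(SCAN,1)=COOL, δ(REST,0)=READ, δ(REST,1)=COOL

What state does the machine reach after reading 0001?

Trace: READ -0-> SCAN -0-> READ -0-> SCAN -1-> COOL

COOL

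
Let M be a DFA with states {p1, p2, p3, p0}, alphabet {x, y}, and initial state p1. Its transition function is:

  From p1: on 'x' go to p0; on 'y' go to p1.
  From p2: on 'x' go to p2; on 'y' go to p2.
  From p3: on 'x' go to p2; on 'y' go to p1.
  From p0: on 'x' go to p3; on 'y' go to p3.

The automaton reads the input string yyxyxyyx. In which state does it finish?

start at p1
read 'y': p1 → p1
read 'y': p1 → p1
read 'x': p1 → p0
read 'y': p0 → p3
read 'x': p3 → p2
read 'y': p2 → p2
read 'y': p2 → p2
read 'x': p2 → p2

p2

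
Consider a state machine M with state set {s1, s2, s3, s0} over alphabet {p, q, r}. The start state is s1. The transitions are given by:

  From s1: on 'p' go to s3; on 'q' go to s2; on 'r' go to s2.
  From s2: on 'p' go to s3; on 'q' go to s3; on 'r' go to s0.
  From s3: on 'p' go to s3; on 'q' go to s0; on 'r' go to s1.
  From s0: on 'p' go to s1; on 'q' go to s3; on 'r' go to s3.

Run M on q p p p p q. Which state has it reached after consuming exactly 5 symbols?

s3

Trace: s1 -q-> s2 -p-> s3 -p-> s3 -p-> s3 -p-> s3
After 5 symbols: s3.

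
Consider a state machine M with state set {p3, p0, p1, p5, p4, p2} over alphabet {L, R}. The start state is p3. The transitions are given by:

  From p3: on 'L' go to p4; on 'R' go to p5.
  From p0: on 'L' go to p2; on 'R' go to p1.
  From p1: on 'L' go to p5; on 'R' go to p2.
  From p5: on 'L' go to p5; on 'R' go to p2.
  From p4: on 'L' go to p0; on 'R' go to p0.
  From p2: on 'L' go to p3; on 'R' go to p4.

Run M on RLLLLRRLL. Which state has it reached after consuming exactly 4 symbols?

p5

start at p3
read 'R': p3 → p5
read 'L': p5 → p5
read 'L': p5 → p5
read 'L': p5 → p5
After 4 symbols: p5.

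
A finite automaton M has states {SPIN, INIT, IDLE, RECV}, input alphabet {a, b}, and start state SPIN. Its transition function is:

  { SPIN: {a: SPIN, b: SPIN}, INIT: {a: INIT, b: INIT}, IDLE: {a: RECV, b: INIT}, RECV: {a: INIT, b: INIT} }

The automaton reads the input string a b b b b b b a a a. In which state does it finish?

SPIN

Trace: SPIN -a-> SPIN -b-> SPIN -b-> SPIN -b-> SPIN -b-> SPIN -b-> SPIN -b-> SPIN -a-> SPIN -a-> SPIN -a-> SPIN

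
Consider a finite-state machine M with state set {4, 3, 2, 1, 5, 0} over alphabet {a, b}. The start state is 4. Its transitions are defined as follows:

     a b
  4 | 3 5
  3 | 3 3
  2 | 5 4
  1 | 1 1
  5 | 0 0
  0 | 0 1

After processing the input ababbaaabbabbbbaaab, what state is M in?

Trace: 4 -a-> 3 -b-> 3 -a-> 3 -b-> 3 -b-> 3 -a-> 3 -a-> 3 -a-> 3 -b-> 3 -b-> 3 -a-> 3 -b-> 3 -b-> 3 -b-> 3 -b-> 3 -a-> 3 -a-> 3 -a-> 3 -b-> 3

3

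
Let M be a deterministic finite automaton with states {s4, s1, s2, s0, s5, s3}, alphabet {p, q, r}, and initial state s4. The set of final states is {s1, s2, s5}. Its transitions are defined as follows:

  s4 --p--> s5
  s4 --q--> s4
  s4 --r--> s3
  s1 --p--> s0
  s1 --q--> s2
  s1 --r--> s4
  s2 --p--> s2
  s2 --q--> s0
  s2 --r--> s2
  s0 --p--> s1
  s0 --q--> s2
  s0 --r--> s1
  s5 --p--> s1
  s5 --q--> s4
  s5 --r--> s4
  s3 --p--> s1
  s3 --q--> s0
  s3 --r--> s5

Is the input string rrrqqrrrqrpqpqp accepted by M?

Yes

Trace: s4 -r-> s3 -r-> s5 -r-> s4 -q-> s4 -q-> s4 -r-> s3 -r-> s5 -r-> s4 -q-> s4 -r-> s3 -p-> s1 -q-> s2 -p-> s2 -q-> s0 -p-> s1
End state s1 is accepting.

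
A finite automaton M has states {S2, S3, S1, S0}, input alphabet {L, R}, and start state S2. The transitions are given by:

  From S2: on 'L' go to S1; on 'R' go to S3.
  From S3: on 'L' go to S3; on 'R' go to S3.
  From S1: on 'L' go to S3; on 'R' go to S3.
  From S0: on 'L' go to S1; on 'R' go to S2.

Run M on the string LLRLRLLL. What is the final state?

S3

S2 → S1 → S3 → S3 → S3 → S3 → S3 → S3 → S3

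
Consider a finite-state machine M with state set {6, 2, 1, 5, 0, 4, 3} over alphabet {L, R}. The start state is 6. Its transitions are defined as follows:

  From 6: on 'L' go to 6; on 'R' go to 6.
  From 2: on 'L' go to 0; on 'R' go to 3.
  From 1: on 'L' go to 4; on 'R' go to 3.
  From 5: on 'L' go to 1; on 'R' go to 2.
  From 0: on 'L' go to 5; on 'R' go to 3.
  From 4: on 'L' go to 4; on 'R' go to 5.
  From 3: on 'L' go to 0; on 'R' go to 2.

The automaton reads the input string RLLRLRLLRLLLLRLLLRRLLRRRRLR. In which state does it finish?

6

Trace: 6 -R-> 6 -L-> 6 -L-> 6 -R-> 6 -L-> 6 -R-> 6 -L-> 6 -L-> 6 -R-> 6 -L-> 6 -L-> 6 -L-> 6 -L-> 6 -R-> 6 -L-> 6 -L-> 6 -L-> 6 -R-> 6 -R-> 6 -L-> 6 -L-> 6 -R-> 6 -R-> 6 -R-> 6 -R-> 6 -L-> 6 -R-> 6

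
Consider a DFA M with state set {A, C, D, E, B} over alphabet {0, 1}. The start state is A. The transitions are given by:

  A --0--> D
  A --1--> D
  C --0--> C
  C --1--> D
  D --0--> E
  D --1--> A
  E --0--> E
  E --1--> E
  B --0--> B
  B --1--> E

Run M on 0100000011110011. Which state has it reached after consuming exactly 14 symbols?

start at A
read '0': A → D
read '1': D → A
read '0': A → D
read '0': D → E
read '0': E → E
read '0': E → E
read '0': E → E
read '0': E → E
read '1': E → E
read '1': E → E
read '1': E → E
read '1': E → E
read '0': E → E
read '0': E → E
After 14 symbols: E.

E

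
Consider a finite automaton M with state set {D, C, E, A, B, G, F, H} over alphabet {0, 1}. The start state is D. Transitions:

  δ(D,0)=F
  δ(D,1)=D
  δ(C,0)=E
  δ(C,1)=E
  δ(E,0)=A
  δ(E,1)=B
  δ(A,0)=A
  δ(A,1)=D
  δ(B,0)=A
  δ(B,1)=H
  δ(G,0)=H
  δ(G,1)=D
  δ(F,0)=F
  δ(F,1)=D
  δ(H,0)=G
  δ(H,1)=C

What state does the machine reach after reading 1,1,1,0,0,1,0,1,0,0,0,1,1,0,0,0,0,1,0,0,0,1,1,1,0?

start at D
read '1': D → D
read '1': D → D
read '1': D → D
read '0': D → F
read '0': F → F
read '1': F → D
read '0': D → F
read '1': F → D
read '0': D → F
read '0': F → F
read '0': F → F
read '1': F → D
read '1': D → D
read '0': D → F
read '0': F → F
read '0': F → F
read '0': F → F
read '1': F → D
read '0': D → F
read '0': F → F
read '0': F → F
read '1': F → D
read '1': D → D
read '1': D → D
read '0': D → F

F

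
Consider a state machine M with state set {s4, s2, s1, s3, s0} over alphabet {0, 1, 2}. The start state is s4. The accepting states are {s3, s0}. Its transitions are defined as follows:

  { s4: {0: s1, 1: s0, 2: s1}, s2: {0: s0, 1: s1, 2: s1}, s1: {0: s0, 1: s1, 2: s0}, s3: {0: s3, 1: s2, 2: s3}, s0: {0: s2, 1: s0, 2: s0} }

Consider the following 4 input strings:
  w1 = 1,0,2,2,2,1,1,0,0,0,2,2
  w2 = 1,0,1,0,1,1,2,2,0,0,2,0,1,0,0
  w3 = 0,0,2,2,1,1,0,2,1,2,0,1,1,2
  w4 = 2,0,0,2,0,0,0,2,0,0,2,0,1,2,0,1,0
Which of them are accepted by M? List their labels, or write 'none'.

w1: Trace: s4 -1-> s0 -0-> s2 -2-> s1 -2-> s0 -2-> s0 -1-> s0 -1-> s0 -0-> s2 -0-> s0 -0-> s2 -2-> s1 -2-> s0  → end s0, accepted
w2: Trace: s4 -1-> s0 -0-> s2 -1-> s1 -0-> s0 -1-> s0 -1-> s0 -2-> s0 -2-> s0 -0-> s2 -0-> s0 -2-> s0 -0-> s2 -1-> s1 -0-> s0 -0-> s2  → end s2, rejected
w3: Trace: s4 -0-> s1 -0-> s0 -2-> s0 -2-> s0 -1-> s0 -1-> s0 -0-> s2 -2-> s1 -1-> s1 -2-> s0 -0-> s2 -1-> s1 -1-> s1 -2-> s0  → end s0, accepted
w4: Trace: s4 -2-> s1 -0-> s0 -0-> s2 -2-> s1 -0-> s0 -0-> s2 -0-> s0 -2-> s0 -0-> s2 -0-> s0 -2-> s0 -0-> s2 -1-> s1 -2-> s0 -0-> s2 -1-> s1 -0-> s0  → end s0, accepted

w1, w3, w4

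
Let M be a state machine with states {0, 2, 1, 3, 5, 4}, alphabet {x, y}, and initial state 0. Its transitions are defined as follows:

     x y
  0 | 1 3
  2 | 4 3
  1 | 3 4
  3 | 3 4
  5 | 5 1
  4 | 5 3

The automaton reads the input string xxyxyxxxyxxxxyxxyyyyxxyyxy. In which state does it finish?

Trace: 0 -x-> 1 -x-> 3 -y-> 4 -x-> 5 -y-> 1 -x-> 3 -x-> 3 -x-> 3 -y-> 4 -x-> 5 -x-> 5 -x-> 5 -x-> 5 -y-> 1 -x-> 3 -x-> 3 -y-> 4 -y-> 3 -y-> 4 -y-> 3 -x-> 3 -x-> 3 -y-> 4 -y-> 3 -x-> 3 -y-> 4

4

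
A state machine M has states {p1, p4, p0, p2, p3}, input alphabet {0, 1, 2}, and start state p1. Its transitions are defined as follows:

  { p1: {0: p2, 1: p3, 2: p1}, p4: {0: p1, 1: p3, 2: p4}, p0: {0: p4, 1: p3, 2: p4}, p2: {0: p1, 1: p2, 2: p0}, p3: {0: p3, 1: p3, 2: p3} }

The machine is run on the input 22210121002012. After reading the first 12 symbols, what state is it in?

p3

start at p1
read '2': p1 → p1
read '2': p1 → p1
read '2': p1 → p1
read '1': p1 → p3
read '0': p3 → p3
read '1': p3 → p3
read '2': p3 → p3
read '1': p3 → p3
read '0': p3 → p3
read '0': p3 → p3
read '2': p3 → p3
read '0': p3 → p3
After 12 symbols: p3.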